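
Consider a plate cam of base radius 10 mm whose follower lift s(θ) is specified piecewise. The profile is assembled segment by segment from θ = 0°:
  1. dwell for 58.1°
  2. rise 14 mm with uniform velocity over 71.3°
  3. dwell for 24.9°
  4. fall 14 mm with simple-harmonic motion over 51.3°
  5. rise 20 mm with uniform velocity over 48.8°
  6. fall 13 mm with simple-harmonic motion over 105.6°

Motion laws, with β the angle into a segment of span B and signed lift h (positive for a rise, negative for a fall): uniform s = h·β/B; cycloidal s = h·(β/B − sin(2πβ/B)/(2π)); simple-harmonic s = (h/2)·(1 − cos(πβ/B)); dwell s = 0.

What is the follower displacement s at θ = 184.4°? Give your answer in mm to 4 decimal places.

seg 1 [0°–58.1°] dwell: s stays 0.0000
seg 2 [58.1°–129.4°] uniform, h=14: full span → s += 14 → s = 14.0000
seg 3 [129.4°–154.3°] dwell: s stays 14.0000
seg 4 [154.3°–205.6°] simple-harmonic, h=-14: θ=184.4° here. β=30.1, B=51.3. -14/2·(1 − cos(π·0.5867)) = -8.8841 → s = 5.1159

5.1159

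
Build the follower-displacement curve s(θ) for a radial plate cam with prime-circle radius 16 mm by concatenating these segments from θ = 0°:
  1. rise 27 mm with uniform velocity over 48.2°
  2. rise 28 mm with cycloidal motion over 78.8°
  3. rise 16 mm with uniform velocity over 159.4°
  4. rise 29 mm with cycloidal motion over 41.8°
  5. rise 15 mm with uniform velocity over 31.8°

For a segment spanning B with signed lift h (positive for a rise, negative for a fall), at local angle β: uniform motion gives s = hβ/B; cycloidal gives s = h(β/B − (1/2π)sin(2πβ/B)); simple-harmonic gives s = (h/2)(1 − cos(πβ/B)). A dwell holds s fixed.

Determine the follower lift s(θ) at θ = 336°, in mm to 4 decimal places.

seg 1 [0°–48.2°] uniform, h=27: full span → s += 27 → s = 27.0000
seg 2 [48.2°–127°] cycloidal, h=28: full span → s += 28 → s = 55.0000
seg 3 [127°–286.4°] uniform, h=16: full span → s += 16 → s = 71.0000
seg 4 [286.4°–328.2°] cycloidal, h=29: full span → s += 29 → s = 100.0000
seg 5 [328.2°–360°] uniform, h=15: θ=336° here. β=7.8, B=31.8. 15·7.8/31.8 = 3.6792 → s = 103.6792

103.6792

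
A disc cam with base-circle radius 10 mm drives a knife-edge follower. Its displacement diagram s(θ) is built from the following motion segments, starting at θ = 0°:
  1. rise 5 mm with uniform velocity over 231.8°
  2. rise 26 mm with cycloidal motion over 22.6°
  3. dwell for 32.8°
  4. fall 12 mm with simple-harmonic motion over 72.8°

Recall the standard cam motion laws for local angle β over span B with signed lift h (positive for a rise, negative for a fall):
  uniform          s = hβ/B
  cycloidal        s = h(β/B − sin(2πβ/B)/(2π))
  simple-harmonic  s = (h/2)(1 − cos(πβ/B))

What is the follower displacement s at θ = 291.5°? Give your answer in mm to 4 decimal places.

seg 1 [0°–231.8°] uniform, h=5: full span → s += 5 → s = 5.0000
seg 2 [231.8°–254.4°] cycloidal, h=26: full span → s += 26 → s = 31.0000
seg 3 [254.4°–287.2°] dwell: s stays 31.0000
seg 4 [287.2°–360°] simple-harmonic, h=-12: θ=291.5° here. β=4.3, B=72.8. -12/2·(1 − cos(π·0.0591)) = -0.1030 → s = 30.8970

30.8970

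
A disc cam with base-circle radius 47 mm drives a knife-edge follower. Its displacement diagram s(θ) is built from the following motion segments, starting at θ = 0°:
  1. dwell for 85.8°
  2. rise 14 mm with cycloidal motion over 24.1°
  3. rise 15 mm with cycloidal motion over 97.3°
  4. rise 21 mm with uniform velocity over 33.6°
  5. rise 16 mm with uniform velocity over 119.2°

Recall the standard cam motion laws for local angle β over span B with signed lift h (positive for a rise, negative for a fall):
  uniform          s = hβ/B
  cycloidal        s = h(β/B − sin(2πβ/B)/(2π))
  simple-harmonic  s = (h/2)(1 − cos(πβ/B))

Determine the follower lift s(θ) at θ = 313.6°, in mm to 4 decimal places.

seg 1 [0°–85.8°] dwell: s stays 0.0000
seg 2 [85.8°–109.9°] cycloidal, h=14: full span → s += 14 → s = 14.0000
seg 3 [109.9°–207.2°] cycloidal, h=15: full span → s += 15 → s = 29.0000
seg 4 [207.2°–240.8°] uniform, h=21: full span → s += 21 → s = 50.0000
seg 5 [240.8°–360°] uniform, h=16: θ=313.6° here. β=72.8, B=119.2. 16·72.8/119.2 = 9.7718 → s = 59.7718

59.7718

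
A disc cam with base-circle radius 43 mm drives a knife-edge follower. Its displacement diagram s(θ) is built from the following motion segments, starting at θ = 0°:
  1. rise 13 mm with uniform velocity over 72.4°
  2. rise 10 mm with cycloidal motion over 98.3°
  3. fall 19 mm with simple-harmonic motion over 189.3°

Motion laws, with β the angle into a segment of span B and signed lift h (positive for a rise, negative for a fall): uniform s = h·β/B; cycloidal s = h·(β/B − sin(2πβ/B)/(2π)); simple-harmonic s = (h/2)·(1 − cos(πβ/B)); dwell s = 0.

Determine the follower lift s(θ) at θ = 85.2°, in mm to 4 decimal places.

seg 1 [0°–72.4°] uniform, h=13: full span → s += 13 → s = 13.0000
seg 2 [72.4°–170.7°] cycloidal, h=10: θ=85.2° here. β=12.8, B=98.3. 10·(0.1302 − sin(2π·0.1302)/(2π)) = 0.1405 → s = 13.1405

13.1405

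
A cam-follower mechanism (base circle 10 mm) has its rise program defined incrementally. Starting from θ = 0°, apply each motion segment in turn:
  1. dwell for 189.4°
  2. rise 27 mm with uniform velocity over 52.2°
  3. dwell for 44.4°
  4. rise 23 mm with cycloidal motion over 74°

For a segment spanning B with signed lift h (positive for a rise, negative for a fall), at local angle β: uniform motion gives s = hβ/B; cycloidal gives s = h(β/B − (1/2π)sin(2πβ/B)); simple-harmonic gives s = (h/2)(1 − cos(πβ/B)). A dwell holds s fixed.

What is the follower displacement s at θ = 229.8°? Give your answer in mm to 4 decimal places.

seg 1 [0°–189.4°] dwell: s stays 0.0000
seg 2 [189.4°–241.6°] uniform, h=27: θ=229.8° here. β=40.4, B=52.2. 27·40.4/52.2 = 20.8966 → s = 20.8966

20.8966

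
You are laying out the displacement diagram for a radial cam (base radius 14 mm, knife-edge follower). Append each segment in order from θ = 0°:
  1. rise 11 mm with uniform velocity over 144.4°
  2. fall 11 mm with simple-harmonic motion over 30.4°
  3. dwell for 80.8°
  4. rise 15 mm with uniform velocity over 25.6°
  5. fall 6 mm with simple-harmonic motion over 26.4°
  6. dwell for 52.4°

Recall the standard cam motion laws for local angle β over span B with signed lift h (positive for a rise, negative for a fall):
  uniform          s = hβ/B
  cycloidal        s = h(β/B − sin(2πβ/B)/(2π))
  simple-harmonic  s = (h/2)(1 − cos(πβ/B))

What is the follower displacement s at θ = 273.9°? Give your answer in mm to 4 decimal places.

seg 1 [0°–144.4°] uniform, h=11: full span → s += 11 → s = 11.0000
seg 2 [144.4°–174.8°] simple-harmonic, h=-11: full span → s += -11 → s = 0.0000
seg 3 [174.8°–255.6°] dwell: s stays 0.0000
seg 4 [255.6°–281.2°] uniform, h=15: θ=273.9° here. β=18.3, B=25.6. 15·18.3/25.6 = 10.7227 → s = 10.7227

10.7227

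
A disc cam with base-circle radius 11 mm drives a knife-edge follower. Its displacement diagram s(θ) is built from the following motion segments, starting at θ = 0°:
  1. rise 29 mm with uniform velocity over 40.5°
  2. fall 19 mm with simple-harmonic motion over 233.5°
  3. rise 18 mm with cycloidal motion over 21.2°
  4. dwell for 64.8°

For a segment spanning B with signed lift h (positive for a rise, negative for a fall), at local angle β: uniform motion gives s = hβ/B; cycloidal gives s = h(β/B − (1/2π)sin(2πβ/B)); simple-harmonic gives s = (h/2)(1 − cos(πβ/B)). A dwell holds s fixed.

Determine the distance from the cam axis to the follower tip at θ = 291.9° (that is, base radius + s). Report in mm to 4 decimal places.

seg 1 [0°–40.5°] uniform, h=29: full span → s += 29 → s = 29.0000
seg 2 [40.5°–274°] simple-harmonic, h=-19: full span → s += -19 → s = 10.0000
seg 3 [274°–295.2°] cycloidal, h=18: θ=291.9° here. β=17.9, B=21.2. 18·(0.8443 − sin(2π·0.8443)/(2π)) = 17.5742 → s = 27.5742
radial distance = base radius + s = 11 + 27.5742 = 38.5742

38.5742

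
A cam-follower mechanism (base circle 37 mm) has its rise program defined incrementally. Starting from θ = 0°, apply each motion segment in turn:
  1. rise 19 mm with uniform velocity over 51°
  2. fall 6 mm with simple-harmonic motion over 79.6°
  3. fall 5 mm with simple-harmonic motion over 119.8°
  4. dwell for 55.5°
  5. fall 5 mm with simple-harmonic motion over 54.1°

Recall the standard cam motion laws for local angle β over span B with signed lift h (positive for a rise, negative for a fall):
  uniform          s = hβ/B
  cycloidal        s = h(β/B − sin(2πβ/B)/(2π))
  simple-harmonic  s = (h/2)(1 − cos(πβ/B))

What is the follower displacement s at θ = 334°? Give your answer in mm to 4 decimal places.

seg 1 [0°–51°] uniform, h=19: full span → s += 19 → s = 19.0000
seg 2 [51°–130.6°] simple-harmonic, h=-6: full span → s += -6 → s = 13.0000
seg 3 [130.6°–250.4°] simple-harmonic, h=-5: full span → s += -5 → s = 8.0000
seg 4 [250.4°–305.9°] dwell: s stays 8.0000
seg 5 [305.9°–360°] simple-harmonic, h=-5: θ=334° here. β=28.1, B=54.1. -5/2·(1 − cos(π·0.5194)) = -2.6523 → s = 5.3477

5.3477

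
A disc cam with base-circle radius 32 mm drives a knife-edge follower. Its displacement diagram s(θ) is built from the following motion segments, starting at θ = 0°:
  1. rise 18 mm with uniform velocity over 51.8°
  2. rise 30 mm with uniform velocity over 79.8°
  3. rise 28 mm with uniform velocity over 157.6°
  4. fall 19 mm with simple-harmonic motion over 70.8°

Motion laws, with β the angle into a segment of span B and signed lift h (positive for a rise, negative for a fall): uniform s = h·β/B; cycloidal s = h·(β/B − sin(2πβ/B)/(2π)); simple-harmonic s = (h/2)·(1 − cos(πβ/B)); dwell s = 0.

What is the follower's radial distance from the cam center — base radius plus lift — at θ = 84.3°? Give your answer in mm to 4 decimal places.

seg 1 [0°–51.8°] uniform, h=18: full span → s += 18 → s = 18.0000
seg 2 [51.8°–131.6°] uniform, h=30: θ=84.3° here. β=32.5, B=79.8. 30·32.5/79.8 = 12.2180 → s = 30.2180
radial distance = base radius + s = 32 + 30.2180 = 62.2180

62.2180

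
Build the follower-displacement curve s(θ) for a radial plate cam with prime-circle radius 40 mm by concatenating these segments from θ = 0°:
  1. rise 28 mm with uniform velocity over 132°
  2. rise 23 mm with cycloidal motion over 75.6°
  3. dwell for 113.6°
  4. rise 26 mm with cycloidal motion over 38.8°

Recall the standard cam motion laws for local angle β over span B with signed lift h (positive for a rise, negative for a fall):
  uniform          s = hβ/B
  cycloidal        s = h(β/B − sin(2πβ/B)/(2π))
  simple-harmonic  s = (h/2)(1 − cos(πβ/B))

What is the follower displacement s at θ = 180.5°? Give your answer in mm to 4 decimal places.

seg 1 [0°–132°] uniform, h=28: full span → s += 28 → s = 28.0000
seg 2 [132°–207.6°] cycloidal, h=23: θ=180.5° here. β=48.5, B=75.6. 23·(0.6415 − sin(2π·0.6415)/(2π)) = 17.5982 → s = 45.5982

45.5982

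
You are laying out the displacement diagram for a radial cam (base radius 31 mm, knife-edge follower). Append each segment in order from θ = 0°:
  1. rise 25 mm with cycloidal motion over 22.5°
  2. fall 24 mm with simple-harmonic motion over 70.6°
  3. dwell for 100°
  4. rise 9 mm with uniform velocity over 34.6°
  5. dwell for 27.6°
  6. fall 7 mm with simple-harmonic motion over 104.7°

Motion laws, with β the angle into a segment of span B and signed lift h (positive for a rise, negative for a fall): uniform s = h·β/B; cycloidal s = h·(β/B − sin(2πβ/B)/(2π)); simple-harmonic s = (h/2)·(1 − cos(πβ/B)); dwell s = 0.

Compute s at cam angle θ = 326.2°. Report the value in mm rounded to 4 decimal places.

seg 1 [0°–22.5°] cycloidal, h=25: full span → s += 25 → s = 25.0000
seg 2 [22.5°–93.1°] simple-harmonic, h=-24: full span → s += -24 → s = 1.0000
seg 3 [93.1°–193.1°] dwell: s stays 1.0000
seg 4 [193.1°–227.7°] uniform, h=9: full span → s += 9 → s = 10.0000
seg 5 [227.7°–255.3°] dwell: s stays 10.0000
seg 6 [255.3°–360°] simple-harmonic, h=-7: θ=326.2° here. β=70.9, B=104.7. -7/2·(1 − cos(π·0.6772)) = -5.3491 → s = 4.6509

4.6509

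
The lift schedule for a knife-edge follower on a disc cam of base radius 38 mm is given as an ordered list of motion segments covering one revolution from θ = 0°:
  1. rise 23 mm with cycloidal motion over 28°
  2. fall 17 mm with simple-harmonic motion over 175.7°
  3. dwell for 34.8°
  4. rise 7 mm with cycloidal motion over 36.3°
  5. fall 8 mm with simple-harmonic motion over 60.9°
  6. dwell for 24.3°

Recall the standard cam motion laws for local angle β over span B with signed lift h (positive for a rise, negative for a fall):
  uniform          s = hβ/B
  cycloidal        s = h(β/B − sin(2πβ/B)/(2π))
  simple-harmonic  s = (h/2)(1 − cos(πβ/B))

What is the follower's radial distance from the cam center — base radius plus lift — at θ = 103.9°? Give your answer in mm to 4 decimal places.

seg 1 [0°–28°] cycloidal, h=23: full span → s += 23 → s = 23.0000
seg 2 [28°–203.7°] simple-harmonic, h=-17: θ=103.9° here. β=75.9, B=175.7. -17/2·(1 − cos(π·0.4320)) = -6.6976 → s = 16.3024
radial distance = base radius + s = 38 + 16.3024 = 54.3024

54.3024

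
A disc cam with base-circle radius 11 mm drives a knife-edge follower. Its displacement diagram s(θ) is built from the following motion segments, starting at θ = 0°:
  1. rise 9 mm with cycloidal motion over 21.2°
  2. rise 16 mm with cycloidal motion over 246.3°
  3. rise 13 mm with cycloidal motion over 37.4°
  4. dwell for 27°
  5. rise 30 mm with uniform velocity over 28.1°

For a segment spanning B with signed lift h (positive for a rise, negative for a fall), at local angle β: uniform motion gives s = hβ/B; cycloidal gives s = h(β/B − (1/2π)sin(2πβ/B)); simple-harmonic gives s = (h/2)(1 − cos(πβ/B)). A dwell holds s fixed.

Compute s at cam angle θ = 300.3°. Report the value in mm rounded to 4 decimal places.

seg 1 [0°–21.2°] cycloidal, h=9: full span → s += 9 → s = 9.0000
seg 2 [21.2°–267.5°] cycloidal, h=16: full span → s += 16 → s = 25.0000
seg 3 [267.5°–304.9°] cycloidal, h=13: θ=300.3° here. β=32.8, B=37.4. 13·(0.8770 − sin(2π·0.8770)/(2π)) = 12.8455 → s = 37.8455

37.8455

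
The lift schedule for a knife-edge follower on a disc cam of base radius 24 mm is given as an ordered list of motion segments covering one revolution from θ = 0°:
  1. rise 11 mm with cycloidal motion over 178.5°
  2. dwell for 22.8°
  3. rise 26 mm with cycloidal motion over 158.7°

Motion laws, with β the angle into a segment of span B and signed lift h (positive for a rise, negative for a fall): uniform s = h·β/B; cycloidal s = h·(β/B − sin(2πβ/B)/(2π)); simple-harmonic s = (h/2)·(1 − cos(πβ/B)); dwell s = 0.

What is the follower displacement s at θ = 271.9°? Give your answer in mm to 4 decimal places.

seg 1 [0°–178.5°] cycloidal, h=11: full span → s += 11 → s = 11.0000
seg 2 [178.5°–201.3°] dwell: s stays 11.0000
seg 3 [201.3°–360°] cycloidal, h=26: θ=271.9° here. β=70.6, B=158.7. 26·(0.4449 − sin(2π·0.4449)/(2π)) = 10.1615 → s = 21.1615

21.1615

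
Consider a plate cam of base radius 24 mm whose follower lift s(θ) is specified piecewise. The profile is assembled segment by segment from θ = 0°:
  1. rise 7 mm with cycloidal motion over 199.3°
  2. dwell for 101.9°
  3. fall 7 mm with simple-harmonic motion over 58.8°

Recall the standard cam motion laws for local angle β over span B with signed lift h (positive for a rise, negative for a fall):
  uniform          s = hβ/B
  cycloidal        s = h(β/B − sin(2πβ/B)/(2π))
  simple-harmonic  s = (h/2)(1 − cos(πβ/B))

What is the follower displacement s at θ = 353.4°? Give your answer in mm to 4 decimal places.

seg 1 [0°–199.3°] cycloidal, h=7: full span → s += 7 → s = 7.0000
seg 2 [199.3°–301.2°] dwell: s stays 7.0000
seg 3 [301.2°–360°] simple-harmonic, h=-7: θ=353.4° here. β=52.2, B=58.8. -7/2·(1 − cos(π·0.8878)) = -6.7846 → s = 0.2154

0.2154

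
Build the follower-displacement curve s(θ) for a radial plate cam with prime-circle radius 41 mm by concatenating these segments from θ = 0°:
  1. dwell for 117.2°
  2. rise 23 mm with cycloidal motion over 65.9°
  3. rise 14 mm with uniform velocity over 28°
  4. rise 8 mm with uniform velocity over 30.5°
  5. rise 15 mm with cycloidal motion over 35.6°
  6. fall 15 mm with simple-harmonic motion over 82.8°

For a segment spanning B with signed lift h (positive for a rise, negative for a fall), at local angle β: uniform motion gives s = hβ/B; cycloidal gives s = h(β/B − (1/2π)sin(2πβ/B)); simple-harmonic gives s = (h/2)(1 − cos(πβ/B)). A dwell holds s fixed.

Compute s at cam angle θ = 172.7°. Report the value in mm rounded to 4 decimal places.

seg 1 [0°–117.2°] dwell: s stays 0.0000
seg 2 [117.2°–183.1°] cycloidal, h=23: θ=172.7° here. β=55.5, B=65.9. 23·(0.8422 − sin(2π·0.8422)/(2π)) = 22.4338 → s = 22.4338

22.4338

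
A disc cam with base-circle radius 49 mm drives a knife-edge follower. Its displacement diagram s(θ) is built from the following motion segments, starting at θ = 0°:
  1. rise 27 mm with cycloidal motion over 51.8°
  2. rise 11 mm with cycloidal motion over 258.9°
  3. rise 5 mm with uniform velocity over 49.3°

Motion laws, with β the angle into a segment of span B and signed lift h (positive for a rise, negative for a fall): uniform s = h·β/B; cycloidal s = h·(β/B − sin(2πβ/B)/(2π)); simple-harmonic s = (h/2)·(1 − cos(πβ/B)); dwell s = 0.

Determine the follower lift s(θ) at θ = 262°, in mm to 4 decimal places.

seg 1 [0°–51.8°] cycloidal, h=27: full span → s += 27 → s = 27.0000
seg 2 [51.8°–310.7°] cycloidal, h=11: θ=262° here. β=210.2, B=258.9. 11·(0.8119 − sin(2π·0.8119)/(2π)) = 10.5508 → s = 37.5508

37.5508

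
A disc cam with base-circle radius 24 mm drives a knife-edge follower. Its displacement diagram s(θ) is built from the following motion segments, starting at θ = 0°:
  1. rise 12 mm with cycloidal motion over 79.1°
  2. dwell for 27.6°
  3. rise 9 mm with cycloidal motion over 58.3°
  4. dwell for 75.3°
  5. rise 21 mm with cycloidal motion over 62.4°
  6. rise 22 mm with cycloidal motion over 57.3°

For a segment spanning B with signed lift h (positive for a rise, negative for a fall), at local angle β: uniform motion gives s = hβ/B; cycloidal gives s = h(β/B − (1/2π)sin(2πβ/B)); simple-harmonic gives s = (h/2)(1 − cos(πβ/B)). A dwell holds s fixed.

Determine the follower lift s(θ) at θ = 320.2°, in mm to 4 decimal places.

seg 1 [0°–79.1°] cycloidal, h=12: full span → s += 12 → s = 12.0000
seg 2 [79.1°–106.7°] dwell: s stays 12.0000
seg 3 [106.7°–165°] cycloidal, h=9: full span → s += 9 → s = 21.0000
seg 4 [165°–240.3°] dwell: s stays 21.0000
seg 5 [240.3°–302.7°] cycloidal, h=21: full span → s += 21 → s = 42.0000
seg 6 [302.7°–360°] cycloidal, h=22: θ=320.2° here. β=17.5, B=57.3. 22·(0.3054 − sin(2π·0.3054)/(2π)) = 3.4277 → s = 45.4277

45.4277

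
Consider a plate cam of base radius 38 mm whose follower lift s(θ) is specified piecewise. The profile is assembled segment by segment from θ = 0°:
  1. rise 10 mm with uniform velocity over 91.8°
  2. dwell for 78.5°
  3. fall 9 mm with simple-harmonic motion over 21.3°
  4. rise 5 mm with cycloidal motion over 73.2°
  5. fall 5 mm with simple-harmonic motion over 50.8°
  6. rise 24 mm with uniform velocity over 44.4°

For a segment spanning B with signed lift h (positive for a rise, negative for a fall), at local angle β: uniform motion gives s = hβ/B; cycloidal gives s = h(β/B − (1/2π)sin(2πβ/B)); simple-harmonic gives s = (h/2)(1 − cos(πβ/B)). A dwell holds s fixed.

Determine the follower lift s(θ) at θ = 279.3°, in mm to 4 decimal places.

seg 1 [0°–91.8°] uniform, h=10: full span → s += 10 → s = 10.0000
seg 2 [91.8°–170.3°] dwell: s stays 10.0000
seg 3 [170.3°–191.6°] simple-harmonic, h=-9: full span → s += -9 → s = 1.0000
seg 4 [191.6°–264.8°] cycloidal, h=5: full span → s += 5 → s = 6.0000
seg 5 [264.8°–315.6°] simple-harmonic, h=-5: θ=279.3° here. β=14.5, B=50.8. -5/2·(1 − cos(π·0.2854)) = -0.9395 → s = 5.0605

5.0605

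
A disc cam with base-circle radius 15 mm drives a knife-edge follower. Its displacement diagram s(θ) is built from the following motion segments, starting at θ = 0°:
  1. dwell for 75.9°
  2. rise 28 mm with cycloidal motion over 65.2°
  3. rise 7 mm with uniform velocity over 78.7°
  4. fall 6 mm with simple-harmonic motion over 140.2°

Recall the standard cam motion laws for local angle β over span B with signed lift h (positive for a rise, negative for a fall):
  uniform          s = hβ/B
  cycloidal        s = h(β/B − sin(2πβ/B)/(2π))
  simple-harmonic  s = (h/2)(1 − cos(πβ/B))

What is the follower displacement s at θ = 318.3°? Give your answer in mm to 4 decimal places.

seg 1 [0°–75.9°] dwell: s stays 0.0000
seg 2 [75.9°–141.1°] cycloidal, h=28: full span → s += 28 → s = 28.0000
seg 3 [141.1°–219.8°] uniform, h=7: full span → s += 7 → s = 35.0000
seg 4 [219.8°–360°] simple-harmonic, h=-6: θ=318.3° here. β=98.5, B=140.2. -6/2·(1 − cos(π·0.7026)) = -4.7829 → s = 30.2171

30.2171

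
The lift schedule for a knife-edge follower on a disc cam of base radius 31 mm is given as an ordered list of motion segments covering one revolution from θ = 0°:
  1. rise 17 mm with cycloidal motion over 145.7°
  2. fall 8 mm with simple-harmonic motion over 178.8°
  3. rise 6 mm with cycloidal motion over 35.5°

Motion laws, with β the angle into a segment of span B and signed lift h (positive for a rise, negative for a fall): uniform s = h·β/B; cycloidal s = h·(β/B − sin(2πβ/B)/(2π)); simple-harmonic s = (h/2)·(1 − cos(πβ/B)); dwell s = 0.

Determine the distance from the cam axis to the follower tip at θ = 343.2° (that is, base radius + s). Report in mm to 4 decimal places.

seg 1 [0°–145.7°] cycloidal, h=17: full span → s += 17 → s = 17.0000
seg 2 [145.7°–324.5°] simple-harmonic, h=-8: full span → s += -8 → s = 9.0000
seg 3 [324.5°–360°] cycloidal, h=6: θ=343.2° here. β=18.7, B=35.5. 6·(0.5268 − sin(2π·0.5268)/(2π)) = 3.3204 → s = 12.3204
radial distance = base radius + s = 31 + 12.3204 = 43.3204

43.3204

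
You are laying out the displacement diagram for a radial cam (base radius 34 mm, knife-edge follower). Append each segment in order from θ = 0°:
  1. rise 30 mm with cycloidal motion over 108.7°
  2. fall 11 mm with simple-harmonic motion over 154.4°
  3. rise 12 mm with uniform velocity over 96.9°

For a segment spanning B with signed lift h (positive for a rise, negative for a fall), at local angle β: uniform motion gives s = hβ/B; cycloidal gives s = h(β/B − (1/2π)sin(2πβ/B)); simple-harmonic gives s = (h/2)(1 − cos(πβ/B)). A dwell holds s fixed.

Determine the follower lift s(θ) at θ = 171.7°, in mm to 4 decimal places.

seg 1 [0°–108.7°] cycloidal, h=30: full span → s += 30 → s = 30.0000
seg 2 [108.7°–263.1°] simple-harmonic, h=-11: θ=171.7° here. β=63, B=154.4. -11/2·(1 − cos(π·0.4080)) = -3.9329 → s = 26.0671

26.0671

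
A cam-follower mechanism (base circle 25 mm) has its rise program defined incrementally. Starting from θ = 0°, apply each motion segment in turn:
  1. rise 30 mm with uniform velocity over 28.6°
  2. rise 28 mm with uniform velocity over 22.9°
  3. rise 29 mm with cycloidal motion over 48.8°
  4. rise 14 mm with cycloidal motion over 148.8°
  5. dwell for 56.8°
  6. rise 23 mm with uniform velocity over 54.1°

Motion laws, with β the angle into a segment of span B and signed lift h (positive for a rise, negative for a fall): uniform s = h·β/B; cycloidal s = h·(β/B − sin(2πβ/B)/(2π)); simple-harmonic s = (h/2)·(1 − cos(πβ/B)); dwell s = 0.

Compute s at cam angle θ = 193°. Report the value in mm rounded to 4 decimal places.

seg 1 [0°–28.6°] uniform, h=30: full span → s += 30 → s = 30.0000
seg 2 [28.6°–51.5°] uniform, h=28: full span → s += 28 → s = 58.0000
seg 3 [51.5°–100.3°] cycloidal, h=29: full span → s += 29 → s = 87.0000
seg 4 [100.3°–249.1°] cycloidal, h=14: θ=193° here. β=92.7, B=148.8. 14·(0.6230 − sin(2π·0.6230)/(2π)) = 10.2772 → s = 97.2772

97.2772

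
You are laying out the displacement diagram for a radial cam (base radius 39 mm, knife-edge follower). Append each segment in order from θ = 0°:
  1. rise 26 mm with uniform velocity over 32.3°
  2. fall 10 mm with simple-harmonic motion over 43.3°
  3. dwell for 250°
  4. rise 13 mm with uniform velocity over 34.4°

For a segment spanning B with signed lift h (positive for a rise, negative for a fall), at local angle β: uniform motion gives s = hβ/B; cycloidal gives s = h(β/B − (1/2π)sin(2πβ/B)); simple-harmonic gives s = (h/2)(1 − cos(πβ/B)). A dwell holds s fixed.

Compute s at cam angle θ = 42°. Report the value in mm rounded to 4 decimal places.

seg 1 [0°–32.3°] uniform, h=26: full span → s += 26 → s = 26.0000
seg 2 [32.3°–75.6°] simple-harmonic, h=-10: θ=42° here. β=9.7, B=43.3. -10/2·(1 − cos(π·0.2240)) = -1.1880 → s = 24.8120

24.8120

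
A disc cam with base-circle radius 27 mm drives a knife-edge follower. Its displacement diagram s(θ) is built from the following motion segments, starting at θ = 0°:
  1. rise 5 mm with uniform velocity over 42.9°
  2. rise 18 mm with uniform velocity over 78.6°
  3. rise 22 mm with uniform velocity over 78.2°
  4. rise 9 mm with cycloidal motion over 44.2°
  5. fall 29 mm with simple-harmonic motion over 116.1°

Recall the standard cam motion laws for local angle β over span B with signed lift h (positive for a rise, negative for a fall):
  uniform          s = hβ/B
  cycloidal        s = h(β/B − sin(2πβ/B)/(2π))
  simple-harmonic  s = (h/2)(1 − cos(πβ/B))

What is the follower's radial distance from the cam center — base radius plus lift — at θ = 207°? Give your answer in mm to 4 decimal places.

seg 1 [0°–42.9°] uniform, h=5: full span → s += 5 → s = 5.0000
seg 2 [42.9°–121.5°] uniform, h=18: full span → s += 18 → s = 23.0000
seg 3 [121.5°–199.7°] uniform, h=22: full span → s += 22 → s = 45.0000
seg 4 [199.7°–243.9°] cycloidal, h=9: θ=207° here. β=7.3, B=44.2. 9·(0.1652 − sin(2π·0.1652)/(2π)) = 0.2528 → s = 45.2528
radial distance = base radius + s = 27 + 45.2528 = 72.2528

72.2528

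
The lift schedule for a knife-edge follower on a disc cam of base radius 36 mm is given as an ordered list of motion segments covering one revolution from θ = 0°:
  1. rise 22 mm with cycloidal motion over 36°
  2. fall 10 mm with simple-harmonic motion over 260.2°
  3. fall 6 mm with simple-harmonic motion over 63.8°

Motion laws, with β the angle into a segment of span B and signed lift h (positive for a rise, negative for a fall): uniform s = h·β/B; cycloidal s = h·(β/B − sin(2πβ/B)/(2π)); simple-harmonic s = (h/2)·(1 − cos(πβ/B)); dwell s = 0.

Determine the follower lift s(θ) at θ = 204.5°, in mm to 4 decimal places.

seg 1 [0°–36°] cycloidal, h=22: full span → s += 22 → s = 22.0000
seg 2 [36°–296.2°] simple-harmonic, h=-10: θ=204.5° here. β=168.5, B=260.2. -10/2·(1 − cos(π·0.6476)) = -7.2360 → s = 14.7640

14.7640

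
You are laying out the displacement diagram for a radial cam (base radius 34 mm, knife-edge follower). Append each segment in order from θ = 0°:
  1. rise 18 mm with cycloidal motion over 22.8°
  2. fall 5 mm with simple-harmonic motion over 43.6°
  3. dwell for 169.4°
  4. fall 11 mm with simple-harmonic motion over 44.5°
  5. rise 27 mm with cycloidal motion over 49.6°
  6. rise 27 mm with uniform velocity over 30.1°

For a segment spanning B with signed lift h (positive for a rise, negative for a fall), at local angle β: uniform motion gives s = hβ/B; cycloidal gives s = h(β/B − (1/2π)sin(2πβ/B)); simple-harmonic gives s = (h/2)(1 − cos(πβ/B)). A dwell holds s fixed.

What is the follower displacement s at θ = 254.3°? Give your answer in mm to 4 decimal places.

seg 1 [0°–22.8°] cycloidal, h=18: full span → s += 18 → s = 18.0000
seg 2 [22.8°–66.4°] simple-harmonic, h=-5: full span → s += -5 → s = 13.0000
seg 3 [66.4°–235.8°] dwell: s stays 13.0000
seg 4 [235.8°–280.3°] simple-harmonic, h=-11: θ=254.3° here. β=18.5, B=44.5. -11/2·(1 − cos(π·0.4157)) = -4.0609 → s = 8.9391

8.9391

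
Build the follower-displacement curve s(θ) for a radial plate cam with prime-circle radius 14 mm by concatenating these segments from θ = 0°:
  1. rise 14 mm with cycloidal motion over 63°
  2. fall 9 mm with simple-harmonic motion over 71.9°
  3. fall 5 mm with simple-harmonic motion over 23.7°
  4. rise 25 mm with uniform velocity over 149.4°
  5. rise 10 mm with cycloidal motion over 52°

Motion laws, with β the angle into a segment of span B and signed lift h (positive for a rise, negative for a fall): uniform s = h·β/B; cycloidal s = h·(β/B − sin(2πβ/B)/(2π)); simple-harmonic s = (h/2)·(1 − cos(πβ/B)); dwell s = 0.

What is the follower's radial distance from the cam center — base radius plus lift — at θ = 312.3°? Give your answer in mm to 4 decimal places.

seg 1 [0°–63°] cycloidal, h=14: full span → s += 14 → s = 14.0000
seg 2 [63°–134.9°] simple-harmonic, h=-9: full span → s += -9 → s = 5.0000
seg 3 [134.9°–158.6°] simple-harmonic, h=-5: full span → s += -5 → s = 0.0000
seg 4 [158.6°–308°] uniform, h=25: full span → s += 25 → s = 25.0000
seg 5 [308°–360°] cycloidal, h=10: θ=312.3° here. β=4.3, B=52. 10·(0.0827 − sin(2π·0.0827)/(2π)) = 0.0367 → s = 25.0367
radial distance = base radius + s = 14 + 25.0367 = 39.0367

39.0367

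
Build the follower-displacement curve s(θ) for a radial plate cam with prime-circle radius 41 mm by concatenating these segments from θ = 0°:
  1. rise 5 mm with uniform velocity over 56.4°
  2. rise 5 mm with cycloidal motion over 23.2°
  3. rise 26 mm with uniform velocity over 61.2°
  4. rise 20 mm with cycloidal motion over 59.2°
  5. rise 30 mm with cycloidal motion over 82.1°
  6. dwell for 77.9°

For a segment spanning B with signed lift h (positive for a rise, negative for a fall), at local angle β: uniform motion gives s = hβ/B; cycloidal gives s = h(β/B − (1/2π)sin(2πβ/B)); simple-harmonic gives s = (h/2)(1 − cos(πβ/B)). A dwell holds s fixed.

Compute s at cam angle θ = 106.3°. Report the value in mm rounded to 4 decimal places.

seg 1 [0°–56.4°] uniform, h=5: full span → s += 5 → s = 5.0000
seg 2 [56.4°–79.6°] cycloidal, h=5: full span → s += 5 → s = 10.0000
seg 3 [79.6°–140.8°] uniform, h=26: θ=106.3° here. β=26.7, B=61.2. 26·26.7/61.2 = 11.3431 → s = 21.3431

21.3431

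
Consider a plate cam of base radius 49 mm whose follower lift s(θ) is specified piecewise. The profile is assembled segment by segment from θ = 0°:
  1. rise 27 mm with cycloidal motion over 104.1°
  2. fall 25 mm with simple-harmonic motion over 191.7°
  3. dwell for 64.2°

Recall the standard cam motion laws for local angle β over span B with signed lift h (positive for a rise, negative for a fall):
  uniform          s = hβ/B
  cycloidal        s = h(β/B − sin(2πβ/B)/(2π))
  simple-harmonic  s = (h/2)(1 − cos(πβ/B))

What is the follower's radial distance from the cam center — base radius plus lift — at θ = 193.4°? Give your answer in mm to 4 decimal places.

seg 1 [0°–104.1°] cycloidal, h=27: full span → s += 27 → s = 27.0000
seg 2 [104.1°–295.8°] simple-harmonic, h=-25: θ=193.4° here. β=89.3, B=191.7. -25/2·(1 − cos(π·0.4658)) = -11.1608 → s = 15.8392
radial distance = base radius + s = 49 + 15.8392 = 64.8392

64.8392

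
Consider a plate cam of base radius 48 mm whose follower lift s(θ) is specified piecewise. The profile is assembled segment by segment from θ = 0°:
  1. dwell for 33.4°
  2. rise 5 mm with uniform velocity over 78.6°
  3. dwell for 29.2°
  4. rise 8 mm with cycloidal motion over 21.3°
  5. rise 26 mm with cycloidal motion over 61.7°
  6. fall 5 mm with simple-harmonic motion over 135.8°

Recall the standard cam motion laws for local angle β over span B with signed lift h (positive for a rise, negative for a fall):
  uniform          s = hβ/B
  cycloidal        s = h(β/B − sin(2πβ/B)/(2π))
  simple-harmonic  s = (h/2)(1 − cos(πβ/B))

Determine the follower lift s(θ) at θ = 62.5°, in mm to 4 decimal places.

seg 1 [0°–33.4°] dwell: s stays 0.0000
seg 2 [33.4°–112°] uniform, h=5: θ=62.5° here. β=29.1, B=78.6. 5·29.1/78.6 = 1.8511 → s = 1.8511

1.8511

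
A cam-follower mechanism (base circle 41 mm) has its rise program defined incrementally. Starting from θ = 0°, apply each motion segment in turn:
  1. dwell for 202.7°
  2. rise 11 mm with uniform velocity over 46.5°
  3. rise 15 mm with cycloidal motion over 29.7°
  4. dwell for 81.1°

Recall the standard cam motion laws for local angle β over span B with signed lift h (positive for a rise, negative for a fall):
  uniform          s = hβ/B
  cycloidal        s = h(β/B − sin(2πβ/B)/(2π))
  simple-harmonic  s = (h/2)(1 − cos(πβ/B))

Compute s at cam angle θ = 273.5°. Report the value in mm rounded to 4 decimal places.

seg 1 [0°–202.7°] dwell: s stays 0.0000
seg 2 [202.7°–249.2°] uniform, h=11: full span → s += 11 → s = 11.0000
seg 3 [249.2°–278.9°] cycloidal, h=15: θ=273.5° here. β=24.3, B=29.7. 15·(0.8182 − sin(2π·0.8182)/(2π)) = 14.4443 → s = 25.4443

25.4443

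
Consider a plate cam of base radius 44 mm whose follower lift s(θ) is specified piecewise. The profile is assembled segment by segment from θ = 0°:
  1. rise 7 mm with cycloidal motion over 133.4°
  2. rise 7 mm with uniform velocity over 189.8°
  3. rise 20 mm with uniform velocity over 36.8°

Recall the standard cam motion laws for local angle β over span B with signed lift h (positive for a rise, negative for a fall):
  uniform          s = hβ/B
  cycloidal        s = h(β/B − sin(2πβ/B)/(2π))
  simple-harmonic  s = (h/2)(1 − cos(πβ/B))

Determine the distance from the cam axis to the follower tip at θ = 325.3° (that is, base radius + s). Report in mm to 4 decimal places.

seg 1 [0°–133.4°] cycloidal, h=7: full span → s += 7 → s = 7.0000
seg 2 [133.4°–323.2°] uniform, h=7: full span → s += 7 → s = 14.0000
seg 3 [323.2°–360°] uniform, h=20: θ=325.3° here. β=2.1, B=36.8. 20·2.1/36.8 = 1.1413 → s = 15.1413
radial distance = base radius + s = 44 + 15.1413 = 59.1413

59.1413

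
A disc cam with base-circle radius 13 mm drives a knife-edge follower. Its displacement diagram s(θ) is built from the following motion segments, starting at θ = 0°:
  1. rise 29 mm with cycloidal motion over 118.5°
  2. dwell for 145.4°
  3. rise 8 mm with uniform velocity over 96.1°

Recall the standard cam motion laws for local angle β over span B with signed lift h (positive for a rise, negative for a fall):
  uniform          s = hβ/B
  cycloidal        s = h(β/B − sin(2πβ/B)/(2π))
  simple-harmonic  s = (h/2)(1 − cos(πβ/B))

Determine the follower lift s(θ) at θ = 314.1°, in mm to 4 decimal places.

seg 1 [0°–118.5°] cycloidal, h=29: full span → s += 29 → s = 29.0000
seg 2 [118.5°–263.9°] dwell: s stays 29.0000
seg 3 [263.9°–360°] uniform, h=8: θ=314.1° here. β=50.2, B=96.1. 8·50.2/96.1 = 4.1790 → s = 33.1790

33.1790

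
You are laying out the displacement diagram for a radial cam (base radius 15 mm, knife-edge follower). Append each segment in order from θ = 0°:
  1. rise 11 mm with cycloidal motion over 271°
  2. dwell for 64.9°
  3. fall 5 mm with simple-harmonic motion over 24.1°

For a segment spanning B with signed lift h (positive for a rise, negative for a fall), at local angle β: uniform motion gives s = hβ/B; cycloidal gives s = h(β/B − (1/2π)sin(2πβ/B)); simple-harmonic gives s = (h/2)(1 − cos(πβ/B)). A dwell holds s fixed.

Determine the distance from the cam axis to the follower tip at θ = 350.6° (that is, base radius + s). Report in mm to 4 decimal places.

seg 1 [0°–271°] cycloidal, h=11: full span → s += 11 → s = 11.0000
seg 2 [271°–335.9°] dwell: s stays 11.0000
seg 3 [335.9°–360°] simple-harmonic, h=-5: θ=350.6° here. β=14.7, B=24.1. -5/2·(1 − cos(π·0.6100)) = -3.3465 → s = 7.6535
radial distance = base radius + s = 15 + 7.6535 = 22.6535

22.6535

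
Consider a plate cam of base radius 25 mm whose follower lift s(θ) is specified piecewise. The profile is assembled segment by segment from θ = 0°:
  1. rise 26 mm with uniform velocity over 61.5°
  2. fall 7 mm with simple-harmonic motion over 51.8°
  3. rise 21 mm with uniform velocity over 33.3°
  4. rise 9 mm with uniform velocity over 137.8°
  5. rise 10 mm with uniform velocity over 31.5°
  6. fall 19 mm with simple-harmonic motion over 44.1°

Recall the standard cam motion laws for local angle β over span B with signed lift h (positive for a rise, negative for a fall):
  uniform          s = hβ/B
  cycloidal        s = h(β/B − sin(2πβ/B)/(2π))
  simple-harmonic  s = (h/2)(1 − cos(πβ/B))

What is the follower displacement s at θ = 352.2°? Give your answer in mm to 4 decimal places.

seg 1 [0°–61.5°] uniform, h=26: full span → s += 26 → s = 26.0000
seg 2 [61.5°–113.3°] simple-harmonic, h=-7: full span → s += -7 → s = 19.0000
seg 3 [113.3°–146.6°] uniform, h=21: full span → s += 21 → s = 40.0000
seg 4 [146.6°–284.4°] uniform, h=9: full span → s += 9 → s = 49.0000
seg 5 [284.4°–315.9°] uniform, h=10: full span → s += 10 → s = 59.0000
seg 6 [315.9°–360°] simple-harmonic, h=-19: θ=352.2° here. β=36.3, B=44.1. -19/2·(1 − cos(π·0.8231)) = -17.5708 → s = 41.4292

41.4292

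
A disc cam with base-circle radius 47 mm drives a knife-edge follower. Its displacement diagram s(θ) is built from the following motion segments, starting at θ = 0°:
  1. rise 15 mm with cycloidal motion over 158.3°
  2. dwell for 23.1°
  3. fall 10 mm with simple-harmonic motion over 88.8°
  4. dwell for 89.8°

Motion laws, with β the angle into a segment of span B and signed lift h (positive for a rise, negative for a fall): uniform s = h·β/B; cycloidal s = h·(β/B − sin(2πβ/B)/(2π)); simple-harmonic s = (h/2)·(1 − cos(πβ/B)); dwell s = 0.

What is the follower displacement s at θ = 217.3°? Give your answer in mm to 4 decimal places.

seg 1 [0°–158.3°] cycloidal, h=15: full span → s += 15 → s = 15.0000
seg 2 [158.3°–181.4°] dwell: s stays 15.0000
seg 3 [181.4°–270.2°] simple-harmonic, h=-10: θ=217.3° here. β=35.9, B=88.8. -10/2·(1 − cos(π·0.4043)) = -3.5190 → s = 11.4810

11.4810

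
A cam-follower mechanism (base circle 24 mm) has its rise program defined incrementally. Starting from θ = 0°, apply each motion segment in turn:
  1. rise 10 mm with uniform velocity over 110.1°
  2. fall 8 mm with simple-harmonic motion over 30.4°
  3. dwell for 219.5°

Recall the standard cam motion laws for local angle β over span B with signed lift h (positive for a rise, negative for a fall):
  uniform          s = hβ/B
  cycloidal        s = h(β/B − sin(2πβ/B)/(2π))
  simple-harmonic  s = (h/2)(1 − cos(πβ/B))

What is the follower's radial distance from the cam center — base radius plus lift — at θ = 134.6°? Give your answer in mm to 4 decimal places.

seg 1 [0°–110.1°] uniform, h=10: full span → s += 10 → s = 10.0000
seg 2 [110.1°–140.5°] simple-harmonic, h=-8: θ=134.6° here. β=24.5, B=30.4. -8/2·(1 − cos(π·0.8059)) = -7.2792 → s = 2.7208
radial distance = base radius + s = 24 + 2.7208 = 26.7208

26.7208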